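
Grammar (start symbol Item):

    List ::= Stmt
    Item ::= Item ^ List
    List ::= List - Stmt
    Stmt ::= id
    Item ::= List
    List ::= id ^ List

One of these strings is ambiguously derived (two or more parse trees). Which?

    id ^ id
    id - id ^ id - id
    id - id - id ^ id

id ^ id: 2 trees
id - id ^ id - id: 1 tree
id - id - id ^ id: 1 tree

id ^ id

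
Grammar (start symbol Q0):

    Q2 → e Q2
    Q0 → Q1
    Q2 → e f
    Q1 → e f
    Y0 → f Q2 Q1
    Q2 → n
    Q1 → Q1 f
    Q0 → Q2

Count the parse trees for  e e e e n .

Parse trees for e e e e n:
  [Q0 [Q2 e [Q2 e [Q2 e [Q2 e [Q2 n]]]]]]

1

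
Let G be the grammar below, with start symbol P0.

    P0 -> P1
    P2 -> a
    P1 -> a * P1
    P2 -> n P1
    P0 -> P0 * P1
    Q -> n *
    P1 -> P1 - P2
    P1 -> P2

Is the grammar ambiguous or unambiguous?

Witness: a * a

Derivation 1: P0 ⇒ P1 ⇒ a * P1 ⇒ a * P2 ⇒ a * a
Derivation 2: P0 ⇒ P0 * P1 ⇒ P1 * P1 ⇒ P2 * P1 ⇒ a * P1 ⇒ a * P2 ⇒ a * a

Two distinct leftmost derivations for the same string.

Ambiguous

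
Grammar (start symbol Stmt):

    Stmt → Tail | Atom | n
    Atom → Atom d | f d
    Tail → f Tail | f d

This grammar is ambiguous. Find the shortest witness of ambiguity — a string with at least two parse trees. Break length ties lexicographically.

f d

length 1: no string has ≥2 trees
length 2: f d has 2 parse trees

Two derivations of f d:
  Stmt ⇒ Tail ⇒ f d
  Stmt ⇒ Atom ⇒ f d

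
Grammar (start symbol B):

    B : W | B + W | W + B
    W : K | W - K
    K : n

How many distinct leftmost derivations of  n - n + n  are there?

2

Parse trees for n - n + n:
  [B [B [W [W [K n]] - [K n]]] + [W [K n]]]
  [B [W [W [K n]] - [K n]] + [B [W [K n]]]]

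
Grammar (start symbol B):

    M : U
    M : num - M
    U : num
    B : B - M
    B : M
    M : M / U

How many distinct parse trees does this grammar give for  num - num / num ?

Parse trees for num - num / num:
  [B [B [M [U num]]] - [M [M [U num]] / [U num]]]
  [B [M num - [M [M [U num]] / [U num]]]]
  [B [M [M num - [M [U num]]] / [U num]]]

3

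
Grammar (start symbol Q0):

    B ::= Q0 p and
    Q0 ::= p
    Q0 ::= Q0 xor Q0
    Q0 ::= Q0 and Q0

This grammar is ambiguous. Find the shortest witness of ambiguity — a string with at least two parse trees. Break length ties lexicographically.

length 1: no string has ≥2 trees
length 3: no string has ≥2 trees
length 5: p and p and p has 2 parse trees

Two derivations of p and p and p:
  Q0 ⇒ Q0 and Q0 ⇒ p and Q0 ⇒ p and Q0 and Q0 ⇒ p and p and Q0 ⇒ p and p and p
  Q0 ⇒ Q0 and Q0 ⇒ Q0 and Q0 and Q0 ⇒ p and Q0 and Q0 ⇒ p and p and Q0 ⇒ p and p and p

p and p and p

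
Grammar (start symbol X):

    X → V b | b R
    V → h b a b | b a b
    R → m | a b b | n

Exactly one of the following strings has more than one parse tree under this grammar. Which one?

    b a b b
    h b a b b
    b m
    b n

b a b b: 2 trees
h b a b b: 1 tree
b m: 1 tree
b n: 1 tree

b a b b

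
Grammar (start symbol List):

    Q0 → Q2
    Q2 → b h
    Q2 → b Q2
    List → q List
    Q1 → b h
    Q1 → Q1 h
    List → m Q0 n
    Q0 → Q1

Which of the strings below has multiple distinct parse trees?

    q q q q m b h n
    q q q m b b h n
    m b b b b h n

q q q q m b h n

q q q q m b h n: 2 trees
q q q m b b h n: 1 tree
m b b b b h n: 1 tree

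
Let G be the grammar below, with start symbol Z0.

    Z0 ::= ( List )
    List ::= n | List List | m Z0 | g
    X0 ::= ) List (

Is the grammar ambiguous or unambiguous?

Ambiguous

Witness: ( g g g )

Derivation 1: Z0 ⇒ ( List ) ⇒ ( List List ) ⇒ ( List List List ) ⇒ ( g List List ) ⇒ ( g g List ) ⇒ ( g g g )
Derivation 2: Z0 ⇒ ( List ) ⇒ ( List List ) ⇒ ( g List ) ⇒ ( g List List ) ⇒ ( g g List ) ⇒ ( g g g )

Two distinct leftmost derivations for the same string.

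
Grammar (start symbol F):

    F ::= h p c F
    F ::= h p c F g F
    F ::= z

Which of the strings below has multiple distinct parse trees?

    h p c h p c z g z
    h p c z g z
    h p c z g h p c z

h p c h p c z g z: 2 trees
h p c z g z: 1 tree
h p c z g h p c z: 1 tree

h p c h p c z g z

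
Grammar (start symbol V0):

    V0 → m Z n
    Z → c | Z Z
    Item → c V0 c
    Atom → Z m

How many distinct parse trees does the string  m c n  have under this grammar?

1

Parse trees for m c n:
  [V0 m [Z c] n]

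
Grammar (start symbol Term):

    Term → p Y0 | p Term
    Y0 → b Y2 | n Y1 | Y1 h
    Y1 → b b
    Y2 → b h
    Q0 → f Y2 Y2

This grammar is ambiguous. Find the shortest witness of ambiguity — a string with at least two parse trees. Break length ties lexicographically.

length 4: p b b h has 2 parse trees

Two derivations of p b b h:
  Term ⇒ p Y0 ⇒ p b Y2 ⇒ p b b h
  Term ⇒ p Y0 ⇒ p Y1 h ⇒ p b b h

p b b h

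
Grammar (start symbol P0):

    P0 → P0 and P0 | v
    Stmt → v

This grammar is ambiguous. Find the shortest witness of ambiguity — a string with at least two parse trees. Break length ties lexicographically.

length 1: no string has ≥2 trees
length 3: no string has ≥2 trees
length 5: v and v and v has 2 parse trees

Two derivations of v and v and v:
  P0 ⇒ P0 and P0 ⇒ P0 and P0 and P0 ⇒ v and P0 and P0 ⇒ v and v and P0 ⇒ v and v and v
  P0 ⇒ P0 and P0 ⇒ v and P0 ⇒ v and P0 and P0 ⇒ v and v and P0 ⇒ v and v and v

v and v and v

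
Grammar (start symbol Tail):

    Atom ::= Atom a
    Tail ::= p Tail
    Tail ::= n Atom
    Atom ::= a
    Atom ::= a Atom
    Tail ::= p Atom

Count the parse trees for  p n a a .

Parse trees for p n a a:
  [Tail p [Tail n [Atom [Atom a] a]]]
  [Tail p [Tail n [Atom a [Atom a]]]]

2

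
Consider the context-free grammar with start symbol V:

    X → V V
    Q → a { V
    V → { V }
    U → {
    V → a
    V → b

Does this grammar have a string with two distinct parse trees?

Unambiguous

(X, Q, U are unreachable from V, so their rules don't affect L(V).) Each string is a nest of matched brackets around a single atom. An opening bracket forces the recursive rule; an atom forces the base rule.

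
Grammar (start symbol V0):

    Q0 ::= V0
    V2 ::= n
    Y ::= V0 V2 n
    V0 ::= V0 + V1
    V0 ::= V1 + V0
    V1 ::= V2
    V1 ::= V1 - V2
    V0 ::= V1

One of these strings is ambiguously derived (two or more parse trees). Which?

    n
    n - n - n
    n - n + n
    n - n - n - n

n: 1 tree
n - n - n: 1 tree
n - n + n: 2 trees
n - n - n - n: 1 tree

n - n + n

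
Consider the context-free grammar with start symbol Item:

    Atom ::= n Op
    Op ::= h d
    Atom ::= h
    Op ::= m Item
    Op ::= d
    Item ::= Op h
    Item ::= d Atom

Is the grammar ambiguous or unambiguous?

Witness: d h

Derivation 1: Item ⇒ Op h ⇒ d h
Derivation 2: Item ⇒ d Atom ⇒ d h

Two distinct leftmost derivations for the same string.

Ambiguous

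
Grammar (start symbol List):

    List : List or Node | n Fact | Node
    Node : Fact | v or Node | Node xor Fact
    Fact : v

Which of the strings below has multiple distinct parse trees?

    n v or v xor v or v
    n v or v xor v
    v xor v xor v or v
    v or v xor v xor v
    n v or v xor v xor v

v or v xor v xor v

n v or v xor v or v: 1 tree
n v or v xor v: 1 tree
v xor v xor v or v: 1 tree
v or v xor v xor v: 4 trees
n v or v xor v xor v: 1 tree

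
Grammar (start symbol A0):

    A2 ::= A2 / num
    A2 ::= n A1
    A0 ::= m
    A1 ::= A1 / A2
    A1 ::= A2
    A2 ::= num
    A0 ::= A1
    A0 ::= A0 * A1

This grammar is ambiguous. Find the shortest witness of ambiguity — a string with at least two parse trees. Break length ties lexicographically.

num / num

length 1: no string has ≥2 trees
length 2: no string has ≥2 trees
length 3: num / num has 2 parse trees

Two derivations of num / num:
  A0 ⇒ A1 ⇒ A1 / A2 ⇒ A2 / A2 ⇒ num / A2 ⇒ num / num
  A0 ⇒ A1 ⇒ A2 ⇒ A2 / num ⇒ num / num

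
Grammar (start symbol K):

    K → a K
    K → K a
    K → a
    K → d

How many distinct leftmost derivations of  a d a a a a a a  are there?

Parse trees for a d a a a a a a:
  [K a [K [K [K [K [K [K [K d] a] a] a] a] a] a]]
  [K [K a [K [K [K [K [K [K d] a] a] a] a] a]] a]
  [K [K [K a [K [K [K [K [K d] a] a] a] a]] a] a]
  [K [K [K [K a [K [K [K [K d] a] a] a]] a] a] a]
  [K [K [K [K [K a [K [K [K d] a] a]] a] a] a] a]
  [K [K [K [K [K [K a [K [K d] a]] a] a] a] a] a]
  [K [K [K [K [K [K [K a [K d]] a] a] a] a] a] a]

7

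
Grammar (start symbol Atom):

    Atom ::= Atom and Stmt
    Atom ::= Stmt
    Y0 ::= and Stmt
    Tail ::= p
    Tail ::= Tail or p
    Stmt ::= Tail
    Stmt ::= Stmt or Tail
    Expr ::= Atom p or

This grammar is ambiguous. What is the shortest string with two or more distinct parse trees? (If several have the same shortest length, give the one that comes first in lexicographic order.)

p or p

length 1: no string has ≥2 trees
length 3: p or p has 2 parse trees

Two derivations of p or p:
  Atom ⇒ Stmt ⇒ Tail ⇒ Tail or p ⇒ p or p
  Atom ⇒ Stmt ⇒ Stmt or Tail ⇒ Tail or Tail ⇒ p or Tail ⇒ p or p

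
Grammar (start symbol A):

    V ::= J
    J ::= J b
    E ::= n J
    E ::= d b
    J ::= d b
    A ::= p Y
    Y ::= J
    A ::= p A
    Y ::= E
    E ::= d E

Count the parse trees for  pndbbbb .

1

Parse trees for pndbbbb:
  [A p [Y [E n [J [J [J [J d b] b] b] b]]]]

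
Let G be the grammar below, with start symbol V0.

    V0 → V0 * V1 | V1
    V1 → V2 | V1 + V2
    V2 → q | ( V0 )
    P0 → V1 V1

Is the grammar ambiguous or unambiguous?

Only V0, V1, V2 are reachable from V0; ignoring the rest: This is a standard precedence ladder (V0 over V1 over V2), with each level left-recursive on its own operator ('*' at V0, '+' at V1). That structure is LR(1), hence unambiguous.

Unambiguous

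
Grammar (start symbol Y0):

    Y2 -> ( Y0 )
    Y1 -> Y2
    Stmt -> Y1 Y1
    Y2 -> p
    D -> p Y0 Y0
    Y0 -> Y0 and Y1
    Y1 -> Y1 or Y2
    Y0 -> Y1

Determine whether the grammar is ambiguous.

Only Y0, Y1, Y2 are reachable from Y0; ignoring the rest: The grammar is stratified — Y0 handles 'and' (left-recursive), Y1 handles 'or', Y2 atoms. Each operator has a fixed associativity and precedence level, so every string has one parse.

Unambiguous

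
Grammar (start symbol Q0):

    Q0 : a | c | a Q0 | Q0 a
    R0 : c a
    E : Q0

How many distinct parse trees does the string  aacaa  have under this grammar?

6

Parse trees for aacaa:
  [Q0 a [Q0 a [Q0 [Q0 [Q0 c] a] a]]]
  [Q0 a [Q0 [Q0 a [Q0 [Q0 c] a]] a]]
  [Q0 a [Q0 [Q0 [Q0 a [Q0 c]] a] a]]
  [Q0 [Q0 a [Q0 a [Q0 [Q0 c] a]]] a]
  [Q0 [Q0 a [Q0 [Q0 a [Q0 c]] a]] a]
  [Q0 [Q0 [Q0 a [Q0 a [Q0 c]]] a] a]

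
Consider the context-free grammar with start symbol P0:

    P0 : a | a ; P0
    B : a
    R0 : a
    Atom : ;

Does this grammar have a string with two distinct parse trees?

Unambiguous

Only P0 is reachable from P0; ignoring the rest: Right-recursive list with a separator: after each atom, whether the separator follows determines the rule. One parse per string.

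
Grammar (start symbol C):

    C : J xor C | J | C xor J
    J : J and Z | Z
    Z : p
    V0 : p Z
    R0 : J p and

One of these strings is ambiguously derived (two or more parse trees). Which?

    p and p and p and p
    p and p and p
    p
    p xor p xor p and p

p and p and p and p: 1 tree
p and p and p: 1 tree
p: 1 tree
p xor p xor p and p: 4 trees

p xor p xor p and p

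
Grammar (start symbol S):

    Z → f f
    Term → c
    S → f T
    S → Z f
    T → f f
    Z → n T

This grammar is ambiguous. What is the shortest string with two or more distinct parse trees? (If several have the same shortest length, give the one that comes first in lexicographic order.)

f f f

length 3: f f f has 2 parse trees

Two derivations of f f f:
  S ⇒ f T ⇒ f f f
  S ⇒ Z f ⇒ f f f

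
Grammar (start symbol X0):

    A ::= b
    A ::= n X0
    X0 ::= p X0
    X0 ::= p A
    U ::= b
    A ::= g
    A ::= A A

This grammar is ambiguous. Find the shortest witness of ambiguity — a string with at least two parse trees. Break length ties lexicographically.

length 2: no string has ≥2 trees
length 3: no string has ≥2 trees
length 4: p b b b has 2 parse trees

Two derivations of p b b b:
  X0 ⇒ p A ⇒ p A A ⇒ p b A ⇒ p b A A ⇒ p b b A ⇒ p b b b
  X0 ⇒ p A ⇒ p A A ⇒ p A A A ⇒ p b A A ⇒ p b b A ⇒ p b b b

p b b b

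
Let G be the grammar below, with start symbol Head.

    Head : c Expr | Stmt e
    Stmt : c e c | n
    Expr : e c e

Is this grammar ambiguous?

Ambiguous

Witness: c e c e

Derivation 1: Head ⇒ c Expr ⇒ c e c e
Derivation 2: Head ⇒ Stmt e ⇒ c e c e

Two distinct leftmost derivations for the same string.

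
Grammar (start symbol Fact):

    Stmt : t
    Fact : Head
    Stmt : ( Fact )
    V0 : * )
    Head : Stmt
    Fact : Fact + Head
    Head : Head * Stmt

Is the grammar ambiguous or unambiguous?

Unambiguous

Only Fact, Head, Stmt are reachable from Fact; ignoring the rest: This is a standard precedence ladder (Fact over Head over Stmt), with each level left-recursive on its own operator ('+' at Fact, '*' at Head). That structure is LR(1), hence unambiguous.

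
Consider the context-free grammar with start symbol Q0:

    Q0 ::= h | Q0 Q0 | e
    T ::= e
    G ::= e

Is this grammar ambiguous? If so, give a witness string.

Witness: e e e

Derivation 1: Q0 ⇒ Q0 Q0 ⇒ Q0 Q0 Q0 ⇒ e Q0 Q0 ⇒ e e Q0 ⇒ e e e
Derivation 2: Q0 ⇒ Q0 Q0 ⇒ e Q0 ⇒ e Q0 Q0 ⇒ e e Q0 ⇒ e e e

Two distinct leftmost derivations for the same string.

Ambiguous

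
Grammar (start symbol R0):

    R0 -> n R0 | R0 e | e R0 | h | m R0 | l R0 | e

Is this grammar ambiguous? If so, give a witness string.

Witness: e e

Derivation 1: R0 ⇒ R0 e ⇒ e e
Derivation 2: R0 ⇒ e R0 ⇒ e e

Two distinct leftmost derivations for the same string.

Ambiguous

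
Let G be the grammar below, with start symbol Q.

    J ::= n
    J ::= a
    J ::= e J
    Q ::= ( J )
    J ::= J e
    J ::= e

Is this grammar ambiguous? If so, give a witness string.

Ambiguous

Witness: ( e e )

Derivation 1: Q ⇒ ( J ) ⇒ ( e J ) ⇒ ( e e )
Derivation 2: Q ⇒ ( J ) ⇒ ( J e ) ⇒ ( e e )

Two distinct leftmost derivations for the same string.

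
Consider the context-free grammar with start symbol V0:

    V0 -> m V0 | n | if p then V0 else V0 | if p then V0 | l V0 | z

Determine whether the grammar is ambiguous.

Ambiguous

Witness: if p then if p then n else n

Derivation 1: V0 ⇒ if p then V0 else V0 ⇒ if p then if p then V0 else V0 ⇒ if p then if p then n else V0 ⇒ if p then if p then n else n
Derivation 2: V0 ⇒ if p then V0 ⇒ if p then if p then V0 else V0 ⇒ if p then if p then n else V0 ⇒ if p then if p then n else n

Two distinct leftmost derivations for the same string.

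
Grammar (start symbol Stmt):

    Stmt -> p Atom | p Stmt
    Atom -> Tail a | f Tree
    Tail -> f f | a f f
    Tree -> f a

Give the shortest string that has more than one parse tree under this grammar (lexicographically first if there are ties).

length 4: p f f a has 2 parse trees

Two derivations of p f f a:
  Stmt ⇒ p Atom ⇒ p Tail a ⇒ p f f a
  Stmt ⇒ p Atom ⇒ p f Tree ⇒ p f f a

p f f a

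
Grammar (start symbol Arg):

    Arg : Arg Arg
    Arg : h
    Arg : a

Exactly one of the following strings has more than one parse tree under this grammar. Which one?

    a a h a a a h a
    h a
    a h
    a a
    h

a a h a a a h a: 429 trees
h a: 1 tree
a h: 1 tree
a a: 1 tree
h: 1 tree

a a h a a a h a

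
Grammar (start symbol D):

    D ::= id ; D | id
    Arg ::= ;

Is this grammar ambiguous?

Unambiguous

(Arg is unreachable from D, so its rules don't affect L(D).) Right-recursive list with a separator: after each atom, whether the separator follows determines the rule. One parse per string.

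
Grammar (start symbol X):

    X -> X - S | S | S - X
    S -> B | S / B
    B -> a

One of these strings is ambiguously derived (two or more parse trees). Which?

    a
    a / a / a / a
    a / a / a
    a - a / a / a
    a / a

a: 1 tree
a / a / a / a: 1 tree
a / a / a: 1 tree
a - a / a / a: 2 trees
a / a: 1 tree

a - a / a / a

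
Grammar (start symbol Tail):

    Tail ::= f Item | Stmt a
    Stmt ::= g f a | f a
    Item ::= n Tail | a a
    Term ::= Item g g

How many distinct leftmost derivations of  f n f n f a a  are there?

Parse trees for f n f n f a a:
  [Tail f [Item n [Tail f [Item n [Tail f [Item a a]]]]]]
  [Tail f [Item n [Tail f [Item n [Tail [Stmt f a] a]]]]]

2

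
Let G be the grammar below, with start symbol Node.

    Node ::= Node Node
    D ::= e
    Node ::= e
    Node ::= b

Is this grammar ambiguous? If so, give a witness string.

Witness: b b b

Derivation 1: Node ⇒ Node Node ⇒ Node Node Node ⇒ b Node Node ⇒ b b Node ⇒ b b b
Derivation 2: Node ⇒ Node Node ⇒ b Node ⇒ b Node Node ⇒ b b Node ⇒ b b b

Two distinct leftmost derivations for the same string.

Ambiguous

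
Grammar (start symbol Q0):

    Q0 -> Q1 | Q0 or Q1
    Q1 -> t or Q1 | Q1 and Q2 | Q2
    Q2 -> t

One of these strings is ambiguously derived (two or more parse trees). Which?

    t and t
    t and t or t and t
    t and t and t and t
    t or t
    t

t or t

t and t: 1 tree
t and t or t and t: 1 tree
t and t and t and t: 1 tree
t or t: 2 trees
t: 1 tree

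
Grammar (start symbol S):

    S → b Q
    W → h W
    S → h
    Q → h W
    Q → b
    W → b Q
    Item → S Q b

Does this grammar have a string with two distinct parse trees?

Only S, Q, W are reachable from S; ignoring the rest: Restricted to the reachable nonterminals, every rule has the form A → t or A → t B, and no two rules for the same A share a first terminal. The grammar encodes a DFA — one run per string.

Unambiguous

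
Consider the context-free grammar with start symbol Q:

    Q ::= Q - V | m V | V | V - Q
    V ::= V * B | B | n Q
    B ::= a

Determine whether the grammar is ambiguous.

Witness: a - a

Derivation 1: Q ⇒ Q - V ⇒ V - V ⇒ B - V ⇒ a - V ⇒ a - B ⇒ a - a
Derivation 2: Q ⇒ V - Q ⇒ B - Q ⇒ a - Q ⇒ a - V ⇒ a - B ⇒ a - a

Two distinct leftmost derivations for the same string.

Ambiguous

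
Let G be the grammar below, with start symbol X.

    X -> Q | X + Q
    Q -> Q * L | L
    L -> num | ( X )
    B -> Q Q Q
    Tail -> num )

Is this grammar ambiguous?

Only X, Q, L are reachable from X; ignoring the rest: The grammar is stratified — X handles '+' (left-recursive), Q handles '*', L atoms. Each operator has a fixed associativity and precedence level, so every string has one parse.

Unambiguous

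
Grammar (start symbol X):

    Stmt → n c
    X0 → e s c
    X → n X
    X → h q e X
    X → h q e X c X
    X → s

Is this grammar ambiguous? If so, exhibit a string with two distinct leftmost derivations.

Ambiguous

Witness: h q e h q e s c s

Derivation 1: X ⇒ h q e X ⇒ h q e h q e X c X ⇒ h q e h q e s c X ⇒ h q e h q e s c s
Derivation 2: X ⇒ h q e X c X ⇒ h q e h q e X c X ⇒ h q e h q e s c X ⇒ h q e h q e s c s

Two distinct leftmost derivations for the same string.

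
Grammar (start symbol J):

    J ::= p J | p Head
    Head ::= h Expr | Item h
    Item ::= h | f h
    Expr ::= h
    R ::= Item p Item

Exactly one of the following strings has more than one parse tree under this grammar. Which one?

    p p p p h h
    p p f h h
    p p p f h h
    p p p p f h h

p p p p h h: 2 trees
p p f h h: 1 tree
p p p f h h: 1 tree
p p p p f h h: 1 tree

p p p p h h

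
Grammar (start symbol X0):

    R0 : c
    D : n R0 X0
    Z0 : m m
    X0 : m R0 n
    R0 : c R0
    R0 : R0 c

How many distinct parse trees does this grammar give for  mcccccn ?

16

Parse trees for mcccccn (showing first 6 of 16):
  [X0 m [R0 c [R0 c [R0 c [R0 c [R0 c]]]]] n]
  [X0 m [R0 c [R0 c [R0 c [R0 [R0 c] c]]]] n]
  [X0 m [R0 c [R0 c [R0 [R0 c [R0 c]] c]]] n]
  [X0 m [R0 c [R0 c [R0 [R0 [R0 c] c] c]]] n]
  [X0 m [R0 c [R0 [R0 c [R0 c [R0 c]]] c]] n]
  [X0 m [R0 c [R0 [R0 c [R0 [R0 c] c]] c]] n]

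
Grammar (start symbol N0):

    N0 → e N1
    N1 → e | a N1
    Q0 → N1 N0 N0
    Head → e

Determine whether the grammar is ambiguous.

Unambiguous

Only N0, N1 are reachable from N0; ignoring the rest: Each reachable nonterminal has at most one production per leading terminal, and all productions are right-linear; the derivation is determined token-by-token.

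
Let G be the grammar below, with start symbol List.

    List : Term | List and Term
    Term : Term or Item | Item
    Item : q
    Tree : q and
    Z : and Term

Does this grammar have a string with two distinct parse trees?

(Tree, Z are unreachable from List, so their rules don't affect L(List).) List → List and Term | Term  ;  Term → Term or Item | Item  — a left-associative chain with Item at the bottom. Each string factors uniquely by precedence.

Unambiguous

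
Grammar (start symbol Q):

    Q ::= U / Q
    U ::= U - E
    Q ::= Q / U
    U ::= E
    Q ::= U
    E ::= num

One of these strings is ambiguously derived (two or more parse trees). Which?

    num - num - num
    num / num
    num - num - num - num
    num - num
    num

num - num - num: 1 tree
num / num: 2 trees
num - num - num - num: 1 tree
num - num: 1 tree
num: 1 tree

num / num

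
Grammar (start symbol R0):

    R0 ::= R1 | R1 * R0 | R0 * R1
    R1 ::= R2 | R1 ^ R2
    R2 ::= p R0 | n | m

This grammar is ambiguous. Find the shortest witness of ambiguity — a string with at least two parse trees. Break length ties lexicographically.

m * m

length 1: no string has ≥2 trees
length 2: no string has ≥2 trees
length 3: m * m has 2 parse trees

Two derivations of m * m:
  R0 ⇒ R1 * R0 ⇒ R2 * R0 ⇒ m * R0 ⇒ m * R1 ⇒ m * R2 ⇒ m * m
  R0 ⇒ R0 * R1 ⇒ R1 * R1 ⇒ R2 * R1 ⇒ m * R1 ⇒ m * R2 ⇒ m * m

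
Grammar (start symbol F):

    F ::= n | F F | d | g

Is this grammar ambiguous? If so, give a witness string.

Witness: d d d

Derivation 1: F ⇒ F F ⇒ F F F ⇒ d F F ⇒ d d F ⇒ d d d
Derivation 2: F ⇒ F F ⇒ d F ⇒ d F F ⇒ d d F ⇒ d d d

Two distinct leftmost derivations for the same string.

Ambiguous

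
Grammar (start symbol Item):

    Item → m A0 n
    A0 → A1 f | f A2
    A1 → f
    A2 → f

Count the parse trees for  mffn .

Parse trees for mffn:
  [Item m [A0 [A1 f] f] n]
  [Item m [A0 f [A2 f]] n]

2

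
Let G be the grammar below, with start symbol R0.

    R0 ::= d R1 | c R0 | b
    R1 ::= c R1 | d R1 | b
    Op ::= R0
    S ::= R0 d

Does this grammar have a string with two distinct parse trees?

Only R0, R1 are reachable from R0; ignoring the rest: The reachable rules are right-linear with at most one rule per (nonterminal, next-terminal) pair. Each input token forces the next rule, so parsing is deterministic.

Unambiguous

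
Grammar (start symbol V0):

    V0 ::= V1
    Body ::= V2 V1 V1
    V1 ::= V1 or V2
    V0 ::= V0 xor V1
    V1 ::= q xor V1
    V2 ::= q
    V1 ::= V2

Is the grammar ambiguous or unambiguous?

Witness: q xor q

Derivation 1: V0 ⇒ V1 ⇒ q xor V1 ⇒ q xor V2 ⇒ q xor q
Derivation 2: V0 ⇒ V0 xor V1 ⇒ V1 xor V1 ⇒ V2 xor V1 ⇒ q xor V1 ⇒ q xor V2 ⇒ q xor q

Two distinct leftmost derivations for the same string.

Ambiguous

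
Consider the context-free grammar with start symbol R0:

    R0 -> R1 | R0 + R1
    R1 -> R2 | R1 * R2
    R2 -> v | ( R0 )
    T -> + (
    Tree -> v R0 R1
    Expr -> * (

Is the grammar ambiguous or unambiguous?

Only R0, R1, R2 are reachable from R0; ignoring the rest: The grammar is stratified — R0 handles '+' (left-recursive), R1 handles '*', R2 atoms. Each operator has a fixed associativity and precedence level, so every string has one parse.

Unambiguous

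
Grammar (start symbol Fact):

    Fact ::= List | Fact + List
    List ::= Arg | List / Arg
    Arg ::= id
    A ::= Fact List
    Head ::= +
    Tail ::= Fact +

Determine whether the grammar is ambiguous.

Unambiguous

(A, Head, Tail are unreachable from Fact, so their rules don't affect L(Fact).) This is a standard precedence ladder (Fact over List over Arg), with each level left-recursive on its own operator ('+' at Fact, '/' at List). That structure is LR(1), hence unambiguous.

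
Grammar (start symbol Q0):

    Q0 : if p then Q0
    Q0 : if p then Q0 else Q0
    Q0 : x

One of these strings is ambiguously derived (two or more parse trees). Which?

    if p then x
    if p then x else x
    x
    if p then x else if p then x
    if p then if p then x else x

if p then if p then x else x

if p then x: 1 tree
if p then x else x: 1 tree
x: 1 tree
if p then x else if p then x: 1 tree
if p then if p then x else x: 2 trees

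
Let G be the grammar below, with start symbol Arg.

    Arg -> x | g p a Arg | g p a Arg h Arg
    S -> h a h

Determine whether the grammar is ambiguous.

Ambiguous

Witness: g p a g p a x h x

Derivation 1: Arg ⇒ g p a Arg ⇒ g p a g p a Arg h Arg ⇒ g p a g p a x h Arg ⇒ g p a g p a x h x
Derivation 2: Arg ⇒ g p a Arg h Arg ⇒ g p a g p a Arg h Arg ⇒ g p a g p a x h Arg ⇒ g p a g p a x h x

Two distinct leftmost derivations for the same string.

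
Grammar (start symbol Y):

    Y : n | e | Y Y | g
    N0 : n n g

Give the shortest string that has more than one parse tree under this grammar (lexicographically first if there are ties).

length 1: no string has ≥2 trees
length 2: no string has ≥2 trees
length 3: e e e has 2 parse trees

Two derivations of e e e:
  Y ⇒ Y Y ⇒ e Y ⇒ e Y Y ⇒ e e Y ⇒ e e e
  Y ⇒ Y Y ⇒ Y Y Y ⇒ e Y Y ⇒ e e Y ⇒ e e e

e e e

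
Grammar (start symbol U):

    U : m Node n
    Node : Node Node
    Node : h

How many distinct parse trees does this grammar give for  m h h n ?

Parse trees for m h h n:
  [U m [Node [Node h] [Node h]] n]

1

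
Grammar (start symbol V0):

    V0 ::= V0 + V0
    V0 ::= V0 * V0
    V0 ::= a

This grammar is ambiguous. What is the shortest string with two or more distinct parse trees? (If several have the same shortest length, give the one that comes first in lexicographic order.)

length 1: no string has ≥2 trees
length 3: no string has ≥2 trees
length 5: a * a * a has 2 parse trees

Two derivations of a * a * a:
  V0 ⇒ V0 * V0 ⇒ V0 * V0 * V0 ⇒ a * V0 * V0 ⇒ a * a * V0 ⇒ a * a * a
  V0 ⇒ V0 * V0 ⇒ a * V0 ⇒ a * V0 * V0 ⇒ a * a * V0 ⇒ a * a * a

a * a * a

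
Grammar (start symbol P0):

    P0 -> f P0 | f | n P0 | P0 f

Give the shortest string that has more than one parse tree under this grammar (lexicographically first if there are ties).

f f

length 1: no string has ≥2 trees
length 2: f f has 2 parse trees

Two derivations of f f:
  P0 ⇒ f P0 ⇒ f f
  P0 ⇒ P0 f ⇒ f f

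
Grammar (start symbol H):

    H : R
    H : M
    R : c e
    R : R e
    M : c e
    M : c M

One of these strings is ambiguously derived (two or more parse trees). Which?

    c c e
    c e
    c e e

c c e: 1 tree
c e: 2 trees
c e e: 1 tree

c e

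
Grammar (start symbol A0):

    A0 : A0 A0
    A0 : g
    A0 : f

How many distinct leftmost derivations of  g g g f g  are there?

14

Parse trees for g g g f g (showing first 6 of 14):
  [A0 [A0 g] [A0 [A0 g] [A0 [A0 g] [A0 [A0 f] [A0 g]]]]]
  [A0 [A0 g] [A0 [A0 g] [A0 [A0 [A0 g] [A0 f]] [A0 g]]]]
  [A0 [A0 g] [A0 [A0 [A0 g] [A0 g]] [A0 [A0 f] [A0 g]]]]
  [A0 [A0 g] [A0 [A0 [A0 g] [A0 [A0 g] [A0 f]]] [A0 g]]]
  [A0 [A0 g] [A0 [A0 [A0 [A0 g] [A0 g]] [A0 f]] [A0 g]]]
  [A0 [A0 [A0 g] [A0 g]] [A0 [A0 g] [A0 [A0 f] [A0 g]]]]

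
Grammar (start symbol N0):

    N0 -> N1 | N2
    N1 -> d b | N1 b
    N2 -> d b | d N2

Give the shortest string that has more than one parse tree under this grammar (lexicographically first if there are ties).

d b

length 2: d b has 2 parse trees

Two derivations of d b:
  N0 ⇒ N1 ⇒ d b
  N0 ⇒ N2 ⇒ d b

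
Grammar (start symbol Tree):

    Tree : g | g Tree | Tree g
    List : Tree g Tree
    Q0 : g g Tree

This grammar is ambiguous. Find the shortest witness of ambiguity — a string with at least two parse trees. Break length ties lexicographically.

g g

length 1: no string has ≥2 trees
length 2: g g has 2 parse trees

Two derivations of g g:
  Tree ⇒ g Tree ⇒ g g
  Tree ⇒ Tree g ⇒ g g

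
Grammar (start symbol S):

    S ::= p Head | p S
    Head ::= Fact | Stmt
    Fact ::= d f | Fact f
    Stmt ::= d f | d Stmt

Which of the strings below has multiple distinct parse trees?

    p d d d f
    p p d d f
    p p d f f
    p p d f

p p d f

p d d d f: 1 tree
p p d d f: 1 tree
p p d f f: 1 tree
p p d f: 2 trees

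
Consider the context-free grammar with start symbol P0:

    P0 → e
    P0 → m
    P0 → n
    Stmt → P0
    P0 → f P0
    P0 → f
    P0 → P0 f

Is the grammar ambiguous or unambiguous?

Witness: f f

Derivation 1: P0 ⇒ f P0 ⇒ f f
Derivation 2: P0 ⇒ P0 f ⇒ f f

Two distinct leftmost derivations for the same string.

Ambiguous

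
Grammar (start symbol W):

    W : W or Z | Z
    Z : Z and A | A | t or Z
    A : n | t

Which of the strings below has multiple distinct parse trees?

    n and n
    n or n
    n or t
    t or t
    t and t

n and n: 1 tree
n or n: 1 tree
n or t: 1 tree
t or t: 2 trees
t and t: 1 tree

t or t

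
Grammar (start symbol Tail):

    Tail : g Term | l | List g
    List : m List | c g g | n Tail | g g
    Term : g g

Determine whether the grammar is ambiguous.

Ambiguous

Witness: g g g

Derivation 1: Tail ⇒ g Term ⇒ g g g
Derivation 2: Tail ⇒ List g ⇒ g g g

Two distinct leftmost derivations for the same string.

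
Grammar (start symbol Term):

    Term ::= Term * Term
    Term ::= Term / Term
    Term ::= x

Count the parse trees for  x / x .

1

Parse trees for x / x:
  [Term [Term x] / [Term x]]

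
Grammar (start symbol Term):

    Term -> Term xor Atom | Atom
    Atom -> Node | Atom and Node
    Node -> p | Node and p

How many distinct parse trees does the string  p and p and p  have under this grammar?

Parse trees for p and p and p:
  [Term [Atom [Node [Node [Node p] and p] and p]]]
  [Term [Atom [Atom [Node p]] and [Node [Node p] and p]]]
  [Term [Atom [Atom [Node [Node p] and p]] and [Node p]]]
  [Term [Atom [Atom [Atom [Node p]] and [Node p]] and [Node p]]]

4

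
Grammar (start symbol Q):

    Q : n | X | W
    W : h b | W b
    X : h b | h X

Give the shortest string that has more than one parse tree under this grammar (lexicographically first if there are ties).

h b

length 1: no string has ≥2 trees
length 2: h b has 2 parse trees

Two derivations of h b:
  Q ⇒ X ⇒ h b
  Q ⇒ W ⇒ h b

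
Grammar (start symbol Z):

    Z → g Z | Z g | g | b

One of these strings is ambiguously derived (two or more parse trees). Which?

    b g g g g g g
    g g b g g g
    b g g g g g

b g g g g g g: 1 tree
g g b g g g: 10 trees
b g g g g g: 1 tree

g g b g g g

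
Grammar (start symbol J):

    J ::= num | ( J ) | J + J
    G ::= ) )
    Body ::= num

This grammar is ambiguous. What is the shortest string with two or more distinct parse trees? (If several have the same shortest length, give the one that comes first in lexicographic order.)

length 1: no string has ≥2 trees
length 3: no string has ≥2 trees
length 5: num + num + num has 2 parse trees

Two derivations of num + num + num:
  J ⇒ J + J ⇒ num + J ⇒ num + J + J ⇒ num + num + J ⇒ num + num + num
  J ⇒ J + J ⇒ J + J + J ⇒ num + J + J ⇒ num + num + J ⇒ num + num + num

num + num + num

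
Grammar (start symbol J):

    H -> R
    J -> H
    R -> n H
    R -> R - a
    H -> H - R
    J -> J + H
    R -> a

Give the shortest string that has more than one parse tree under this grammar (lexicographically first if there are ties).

a - a

length 1: no string has ≥2 trees
length 2: no string has ≥2 trees
length 3: a - a has 2 parse trees

Two derivations of a - a:
  J ⇒ H ⇒ R ⇒ R - a ⇒ a - a
  J ⇒ H ⇒ H - R ⇒ R - R ⇒ a - R ⇒ a - a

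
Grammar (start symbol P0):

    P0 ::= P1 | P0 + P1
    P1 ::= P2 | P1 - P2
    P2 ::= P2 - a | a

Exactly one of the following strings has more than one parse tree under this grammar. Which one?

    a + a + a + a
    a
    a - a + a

a - a + a

a + a + a + a: 1 tree
a: 1 tree
a - a + a: 2 trees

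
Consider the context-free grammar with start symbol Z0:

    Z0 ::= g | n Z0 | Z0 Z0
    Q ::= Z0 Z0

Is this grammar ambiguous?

Ambiguous

Witness: g g g

Derivation 1: Z0 ⇒ Z0 Z0 ⇒ g Z0 ⇒ g Z0 Z0 ⇒ g g Z0 ⇒ g g g
Derivation 2: Z0 ⇒ Z0 Z0 ⇒ Z0 Z0 Z0 ⇒ g Z0 Z0 ⇒ g g Z0 ⇒ g g g

Two distinct leftmost derivations for the same string.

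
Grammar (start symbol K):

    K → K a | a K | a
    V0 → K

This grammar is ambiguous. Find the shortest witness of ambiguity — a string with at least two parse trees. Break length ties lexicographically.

length 1: no string has ≥2 trees
length 2: a a has 2 parse trees

Two derivations of a a:
  K ⇒ K a ⇒ a a
  K ⇒ a K ⇒ a a

a a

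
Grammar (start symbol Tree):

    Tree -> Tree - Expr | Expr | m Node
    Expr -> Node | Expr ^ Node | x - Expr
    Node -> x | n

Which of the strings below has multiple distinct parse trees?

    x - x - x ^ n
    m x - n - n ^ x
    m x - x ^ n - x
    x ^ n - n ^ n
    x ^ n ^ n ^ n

x - x - x ^ n

x - x - x ^ n: 7 trees
m x - n - n ^ x: 1 tree
m x - x ^ n - x: 1 tree
x ^ n - n ^ n: 1 tree
x ^ n ^ n ^ n: 1 tree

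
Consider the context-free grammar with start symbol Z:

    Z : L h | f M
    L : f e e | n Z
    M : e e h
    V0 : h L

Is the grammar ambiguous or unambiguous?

Witness: f e e h

Derivation 1: Z ⇒ L h ⇒ f e e h
Derivation 2: Z ⇒ f M ⇒ f e e h

Two distinct leftmost derivations for the same string.

Ambiguous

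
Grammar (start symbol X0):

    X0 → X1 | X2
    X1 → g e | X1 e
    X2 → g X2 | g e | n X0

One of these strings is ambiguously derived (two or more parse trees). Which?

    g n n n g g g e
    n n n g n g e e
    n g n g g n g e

g n n n g g g e: 1 tree
n n n g n g e e: 1 tree
n g n g g n g e: 2 trees

n g n g g n g e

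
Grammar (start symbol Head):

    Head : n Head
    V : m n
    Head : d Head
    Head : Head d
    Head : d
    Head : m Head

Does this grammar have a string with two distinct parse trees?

Ambiguous

Witness: d d

Derivation 1: Head ⇒ d Head ⇒ d d
Derivation 2: Head ⇒ Head d ⇒ d d

Two distinct leftmost derivations for the same string.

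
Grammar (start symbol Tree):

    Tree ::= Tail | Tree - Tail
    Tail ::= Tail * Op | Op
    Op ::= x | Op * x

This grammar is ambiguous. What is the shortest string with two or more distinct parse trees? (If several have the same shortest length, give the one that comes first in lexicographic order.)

x * x

length 1: no string has ≥2 trees
length 3: x * x has 2 parse trees

Two derivations of x * x:
  Tree ⇒ Tail ⇒ Tail * Op ⇒ Op * Op ⇒ x * Op ⇒ x * x
  Tree ⇒ Tail ⇒ Op ⇒ Op * x ⇒ x * x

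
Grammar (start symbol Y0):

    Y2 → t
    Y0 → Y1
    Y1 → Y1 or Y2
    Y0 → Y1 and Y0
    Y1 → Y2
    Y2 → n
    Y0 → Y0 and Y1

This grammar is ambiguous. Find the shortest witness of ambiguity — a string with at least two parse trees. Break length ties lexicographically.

length 1: no string has ≥2 trees
length 3: n and n has 2 parse trees

Two derivations of n and n:
  Y0 ⇒ Y1 and Y0 ⇒ Y2 and Y0 ⇒ n and Y0 ⇒ n and Y1 ⇒ n and Y2 ⇒ n and n
  Y0 ⇒ Y0 and Y1 ⇒ Y1 and Y1 ⇒ Y2 and Y1 ⇒ n and Y1 ⇒ n and Y2 ⇒ n and n

n and n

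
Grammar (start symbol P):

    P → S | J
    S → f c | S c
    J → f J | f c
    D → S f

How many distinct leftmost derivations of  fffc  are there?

Parse trees for fffc:
  [P [J f [J f [J f c]]]]

1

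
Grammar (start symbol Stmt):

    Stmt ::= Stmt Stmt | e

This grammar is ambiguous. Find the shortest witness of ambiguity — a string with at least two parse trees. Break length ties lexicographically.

length 1: no string has ≥2 trees
length 2: no string has ≥2 trees
length 3: e e e has 2 parse trees

Two derivations of e e e:
  Stmt ⇒ Stmt Stmt ⇒ Stmt Stmt Stmt ⇒ e Stmt Stmt ⇒ e e Stmt ⇒ e e e
  Stmt ⇒ Stmt Stmt ⇒ e Stmt ⇒ e Stmt Stmt ⇒ e e Stmt ⇒ e e e

e e e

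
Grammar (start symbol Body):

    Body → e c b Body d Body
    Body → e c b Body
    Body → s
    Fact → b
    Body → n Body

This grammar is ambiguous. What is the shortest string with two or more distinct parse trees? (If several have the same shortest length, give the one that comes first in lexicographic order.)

length 1: no string has ≥2 trees
length 2: no string has ≥2 trees
length 3: no string has ≥2 trees
length 4: no string has ≥2 trees
length 5: no string has ≥2 trees
length 6: no string has ≥2 trees
length 7: no string has ≥2 trees
length 8: no string has ≥2 trees
length 9: e c b e c b s d s has 2 parse trees

Two derivations of e c b e c b s d s:
  Body ⇒ e c b Body d Body ⇒ e c b e c b Body d Body ⇒ e c b e c b s d Body ⇒ e c b e c b s d s
  Body ⇒ e c b Body ⇒ e c b e c b Body d Body ⇒ e c b e c b s d Body ⇒ e c b e c b s d s

e c b e c b s d s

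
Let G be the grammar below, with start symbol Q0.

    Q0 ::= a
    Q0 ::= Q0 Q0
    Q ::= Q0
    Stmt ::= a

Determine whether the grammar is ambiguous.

Ambiguous

Witness: a a a

Derivation 1: Q0 ⇒ Q0 Q0 ⇒ a Q0 ⇒ a Q0 Q0 ⇒ a a Q0 ⇒ a a a
Derivation 2: Q0 ⇒ Q0 Q0 ⇒ Q0 Q0 Q0 ⇒ a Q0 Q0 ⇒ a a Q0 ⇒ a a a

Two distinct leftmost derivations for the same string.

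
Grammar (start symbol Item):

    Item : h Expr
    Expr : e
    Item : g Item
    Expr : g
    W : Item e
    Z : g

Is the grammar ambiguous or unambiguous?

Only Item, Expr are reachable from Item; ignoring the rest: The reachable rules are right-linear with at most one rule per (nonterminal, next-terminal) pair. Each input token forces the next rule, so parsing is deterministic.

Unambiguous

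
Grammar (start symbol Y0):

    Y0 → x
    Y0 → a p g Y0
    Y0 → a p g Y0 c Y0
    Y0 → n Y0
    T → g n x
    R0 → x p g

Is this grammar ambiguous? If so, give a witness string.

Witness: a p g a p g x c x

Derivation 1: Y0 ⇒ a p g Y0 ⇒ a p g a p g Y0 c Y0 ⇒ a p g a p g x c Y0 ⇒ a p g a p g x c x
Derivation 2: Y0 ⇒ a p g Y0 c Y0 ⇒ a p g a p g Y0 c Y0 ⇒ a p g a p g x c Y0 ⇒ a p g a p g x c x

Two distinct leftmost derivations for the same string.

Ambiguous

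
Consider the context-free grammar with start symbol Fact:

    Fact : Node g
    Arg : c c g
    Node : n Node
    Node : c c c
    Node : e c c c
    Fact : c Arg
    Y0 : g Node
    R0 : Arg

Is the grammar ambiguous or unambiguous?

Witness: c c c g

Derivation 1: Fact ⇒ Node g ⇒ c c c g
Derivation 2: Fact ⇒ c Arg ⇒ c c c g

Two distinct leftmost derivations for the same string.

Ambiguous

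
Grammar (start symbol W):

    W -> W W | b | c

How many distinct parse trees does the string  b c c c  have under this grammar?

5

Parse trees for b c c c:
  [W [W b] [W [W c] [W [W c] [W c]]]]
  [W [W b] [W [W [W c] [W c]] [W c]]]
  [W [W [W b] [W c]] [W [W c] [W c]]]
  [W [W [W b] [W [W c] [W c]]] [W c]]
  [W [W [W [W b] [W c]] [W c]] [W c]]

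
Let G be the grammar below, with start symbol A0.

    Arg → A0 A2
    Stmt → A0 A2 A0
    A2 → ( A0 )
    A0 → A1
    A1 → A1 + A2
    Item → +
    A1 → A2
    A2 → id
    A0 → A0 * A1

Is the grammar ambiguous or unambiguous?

Unambiguous

(Arg, Stmt, Item are unreachable from A0, so their rules don't affect L(A0).) This is a standard precedence ladder (A0 over A1 over A2), with each level left-recursive on its own operator ('*' at A0, '+' at A1). That structure is LR(1), hence unambiguous.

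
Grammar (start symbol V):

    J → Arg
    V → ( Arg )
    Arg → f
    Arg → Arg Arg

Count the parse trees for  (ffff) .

Parse trees for (ffff):
  [V ( [Arg [Arg f] [Arg [Arg f] [Arg [Arg f] [Arg f]]]] )]
  [V ( [Arg [Arg f] [Arg [Arg [Arg f] [Arg f]] [Arg f]]] )]
  [V ( [Arg [Arg [Arg f] [Arg f]] [Arg [Arg f] [Arg f]]] )]
  [V ( [Arg [Arg [Arg f] [Arg [Arg f] [Arg f]]] [Arg f]] )]
  [V ( [Arg [Arg [Arg [Arg f] [Arg f]] [Arg f]] [Arg f]] )]

5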